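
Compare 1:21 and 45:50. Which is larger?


1/21 = 0.0476
45/50 = 0.9000
0.0476 < 0.9000, so 1:21 is less
= 45:50

45:50


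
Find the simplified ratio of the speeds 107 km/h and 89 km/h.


Ratio = 107:89
GCD = 1
Simplified = 107:89
Time ratio (same distance) = 89:107
Speed ratio = 107:89

107:89


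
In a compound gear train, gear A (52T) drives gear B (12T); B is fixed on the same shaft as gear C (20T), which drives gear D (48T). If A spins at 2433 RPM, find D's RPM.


Stage 1: RPM_B = RPM_A × t_A/t_B = 2433 × 52/12 = 126516/12 = 10543.00
B and C share a shaft → RPM_C = RPM_B
Stage 2: RPM_D = RPM_C × t_C/t_D = RPM_A × (t_A×t_C)/(t_B×t_D)
Overall ratio = (52×20)/(12×48) = 1040/576
RPM_D = 2433 × 1040/576 = 2530320/576
≈ 4392.92 RPM

4392.92 RPM


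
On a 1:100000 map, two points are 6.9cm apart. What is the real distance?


Real distance = map distance × scale
= 6.9cm × 100000
= 690000 cm = 6900.0 m
= 6.900 km

6.900 km


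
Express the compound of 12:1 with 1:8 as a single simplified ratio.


Compound ratio = (12×1) : (1×8)
= 12:8
GCD = 4
= 3:2

3:2


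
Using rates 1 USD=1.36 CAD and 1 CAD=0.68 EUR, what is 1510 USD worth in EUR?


Step 1: 1510 USD × 1.36 = 2053.60 CAD
Step 2: 2053.60 CAD × 0.68 = 1396.45 EUR
Implied rate USD→EUR = 1.36 × 0.68 = 0.9248
= 1396.45 EUR

1396.45 EUR


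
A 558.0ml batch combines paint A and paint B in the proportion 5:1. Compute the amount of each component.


Total parts = 5 + 1 = 6
paint A: 558.0 × 5/6 = 465.0ml
paint B: 558.0 × 1/6 = 93.0ml
= 465.0ml and 93.0ml

465.0ml and 93.0ml


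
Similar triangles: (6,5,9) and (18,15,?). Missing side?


Scale factor = 18/6 = 3
Missing side = 9 × 3
= 27.0

27.0


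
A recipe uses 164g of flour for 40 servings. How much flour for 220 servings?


Direct proportion: y/x = constant
k = 164/40 = 4.1000
y₂ = k × 220 = 164 × 220 / 40 = 36080/40
= 902.00

902.00


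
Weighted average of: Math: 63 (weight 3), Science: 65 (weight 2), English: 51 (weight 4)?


Numerator = 63×3 + 65×2 + 51×4
= 189 + 130 + 204
= 523
Total weight = 9
Weighted avg = 523/9
= 58.11

58.11


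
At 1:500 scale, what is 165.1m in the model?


Model size = real / scale
= 165.1 / 500
= 0.3302 m

0.3302 m


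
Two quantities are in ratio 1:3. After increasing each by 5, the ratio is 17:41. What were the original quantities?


Let A = 1k, B = 3k.
(1k + 5) / (3k + 5) = 17/41
Cross-multiply: 41(1k + 5) = 17(3k + 5)
41k + 205 = 51k + 85
41k - 51k = 85 - 205
-10k = -120
k = -120/-10 = 12
A = 1×12 = 12, B = 3×12 = 36
= A = 12, B = 36

A = 12, B = 36


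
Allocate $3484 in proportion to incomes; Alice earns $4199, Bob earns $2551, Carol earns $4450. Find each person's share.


Total income = 4199 + 2551 + 4450 = $11200
Alice: $3484 × 4199/11200 = $1306.19
Bob: $3484 × 2551/11200 = $793.54
Carol: $3484 × 4450/11200 = $1384.27
= Alice: $1306.19, Bob: $793.54, Carol: $1384.27

Alice: $1306.19, Bob: $793.54, Carol: $1384.27


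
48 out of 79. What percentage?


Percentage = (part / whole) × 100
= (48 / 79) × 100
≈ 60.76%

60.76%


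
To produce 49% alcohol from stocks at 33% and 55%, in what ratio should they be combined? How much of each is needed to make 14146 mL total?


Let x parts of 33% mix with y parts of 55%.
33x + 55y = 49(x + y)
33x + 55y = 49x + 49y
x(33 - 49) = y(49 - 55)
x/y = (55 - 49)/(49 - 33) = 6/16
Simplify: 3:8
Total parts = 11; one part = 14146/11 = 1286.00 mL
33% solution: 3×1286.00 = 3858.00 mL
55% solution: 8×1286.00 = 10288.00 mL
= ratio 3:8; 3858.00 mL and 10288.00 mL

ratio 3:8; 3858.00 mL and 10288.00 mL


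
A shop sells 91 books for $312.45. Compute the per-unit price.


Unit rate = total / quantity
= 312.45 / 91
= $3.43 per unit

$3.43 per unit


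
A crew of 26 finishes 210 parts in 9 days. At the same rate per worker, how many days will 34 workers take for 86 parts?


Days ∝ work / workers, so d₂ = d₁ × (m₁/m₂) × (w₂/w₁)
Workers factor (inverse): 26/34 ≈ 0.7647
Work factor (direct): 86/210 ≈ 0.4095
d₂ = 9 × 26/34 × 86/210 = (9 × 26 × 86) / (34 × 210) = 20124/7140
≈ 2.82 days

2.82 days


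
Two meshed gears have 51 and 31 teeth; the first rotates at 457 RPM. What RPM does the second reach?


Gear ratio = 51:31 = 51:31
RPM_B = RPM_A × (teeth_A / teeth_B)
= 457 × (51/31)
= 751.8 RPM

751.8 RPM


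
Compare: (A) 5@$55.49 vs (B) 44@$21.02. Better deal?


Deal A: $55.49/5 = $11.0980/unit
Deal B: $21.02/44 = $0.4777/unit
B is cheaper per unit
= Deal B

Deal B


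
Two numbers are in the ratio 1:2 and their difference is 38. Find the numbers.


Let A = 1k, B = 2k.
2k - 1k = 38
1k = 38 → k = 38/1 = 38
A = 1×38 = 38, B = 2×38 = 76
= A = 38, B = 76

A = 38, B = 76


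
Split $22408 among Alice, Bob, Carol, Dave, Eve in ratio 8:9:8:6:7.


Total parts = 8 + 9 + 8 + 6 + 7 = 38
Alice: 22408 × 8/38 = 4717.47
Bob: 22408 × 9/38 = 5307.16
Carol: 22408 × 8/38 = 4717.47
Dave: 22408 × 6/38 = 3538.11
Eve: 22408 × 7/38 = 4127.79
= Alice: $4717.47, Bob: $5307.16, Carol: $4717.47, Dave: $3538.11, Eve: $4127.79

Alice: $4717.47, Bob: $5307.16, Carol: $4717.47, Dave: $3538.11, Eve: $4127.79


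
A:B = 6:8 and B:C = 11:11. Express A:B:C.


Match B: multiply A:B by 11 → 66:88
Multiply B:C by 8 → 88:88
Combined: 66:88:88
GCD = 22
= 3:4:4

3:4:4


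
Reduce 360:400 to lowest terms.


GCD(360, 400) = 40
360/40 : 400/40
= 9:10

9:10


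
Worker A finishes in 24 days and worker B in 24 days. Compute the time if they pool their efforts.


Rate of A = 1/24 per day
Rate of B = 1/24 per day
Combined rate = 1/24 + 1/24 = 48/576 ≈ 0.0833 per day
Days = 1 / combined rate = 576/48
= 12.00 days

12.00 days


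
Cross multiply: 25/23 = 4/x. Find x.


Cross multiply: 25 × x = 23 × 4
25x = 92
x = 92 / 25
= 3.68

3.68


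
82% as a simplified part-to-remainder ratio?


82% means 82 parts out of 100; remainder = 18
Part : remainder = 82:18
GCD = 2
= 41:9

41:9


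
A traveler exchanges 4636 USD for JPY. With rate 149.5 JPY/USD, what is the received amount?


Amount × rate = 4636 × 149.5
= 693082.00 JPY

693082.00 JPY


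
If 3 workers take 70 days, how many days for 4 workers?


Inverse proportion: x × y = constant
k = 3 × 70 = 210
y₂ = k / 4 = 210 / 4
= 52.50

52.50


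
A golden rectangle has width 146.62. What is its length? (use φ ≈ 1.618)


φ = (1 + √5) / 2 ≈ 1.618
Length = width × φ = 146.62 × 1.618 = 237.23116
≈ 237.23

237.23


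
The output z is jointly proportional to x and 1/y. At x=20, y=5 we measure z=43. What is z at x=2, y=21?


z = k·x/y
Solve for k using the known point: k = z·y/x = 43×5/20 = 215/20 = 10.7500
Now evaluate at x=2, y=21:
z = k × 2 / 21 = (215 × 2) / (20 × 21) = 430/420
≈ 1.0238

1.0238


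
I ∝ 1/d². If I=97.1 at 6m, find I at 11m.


I₁d₁² = I₂d₂²
I₂ = I₁ × (d₁/d₂)²
= 97.1 × (6/11)²
= 97.1 × 36/121
= 3495.6/121
≈ 28.8893

28.8893


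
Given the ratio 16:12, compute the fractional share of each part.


Total parts = 16 + 12 = 28
First part: 16/28 = 4/7
Second part: 12/28 = 3/7
= 4/7 and 3/7

4/7 and 3/7


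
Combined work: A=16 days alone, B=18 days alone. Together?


Rate of A = 1/16 per day
Rate of B = 1/18 per day
Combined rate = 1/16 + 1/18 = 34/288 ≈ 0.1181 per day
Days = 1 / combined rate = 288/34
≈ 8.47 days

8.47 days


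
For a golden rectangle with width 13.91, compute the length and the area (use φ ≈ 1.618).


φ = (1 + √5) / 2 ≈ 1.618
Length = width × φ = 13.91 × 1.618 = 22.50638
≈ 22.51
Area = width × length = 13.91 × 22.50638 = 313.0637458 ≈ 313.06
= Length: 22.51, Area: 313.06

Length: 22.51, Area: 313.06


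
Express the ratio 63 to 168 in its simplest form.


GCD(63, 168) = 21
63/21 : 168/21
= 3:8

3:8


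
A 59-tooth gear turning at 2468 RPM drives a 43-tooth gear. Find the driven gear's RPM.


Gear ratio = 59:43 = 59:43
RPM_B = RPM_A × (teeth_A / teeth_B)
= 2468 × (59/43)
= 3386.3 RPM

3386.3 RPM


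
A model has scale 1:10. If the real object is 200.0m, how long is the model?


Model size = real / scale
= 200.0 / 10
= 20.0000 m

20.0000 m


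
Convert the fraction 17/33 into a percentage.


Percentage = (part / whole) × 100
= (17 / 33) × 100
≈ 51.52%

51.52%


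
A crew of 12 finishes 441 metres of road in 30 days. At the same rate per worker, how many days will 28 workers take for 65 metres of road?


Days ∝ work / workers, so d₂ = d₁ × (m₁/m₂) × (w₂/w₁)
Workers factor (inverse): 12/28 ≈ 0.4286
Work factor (direct): 65/441 ≈ 0.1474
d₂ = 30 × 12/28 × 65/441 = (30 × 12 × 65) / (28 × 441) = 23400/12348
≈ 1.90 days

1.90 days


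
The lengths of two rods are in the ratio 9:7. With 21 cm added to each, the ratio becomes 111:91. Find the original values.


Let A = 9k, B = 7k.
(9k + 21) / (7k + 21) = 111/91
Cross-multiply: 91(9k + 21) = 111(7k + 21)
819k + 1911 = 777k + 2331
819k - 777k = 2331 - 1911
42k = 420
k = 420/42 = 10
A = 9×10 = 90, B = 7×10 = 70
= A = 90, B = 70

A = 90, B = 70


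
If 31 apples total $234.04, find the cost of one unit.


Unit rate = total / quantity
= 234.04 / 31
= $7.55 per unit

$7.55 per unit


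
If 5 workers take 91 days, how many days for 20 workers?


Inverse proportion: x × y = constant
k = 5 × 91 = 455
y₂ = k / 20 = 455 / 20
= 22.75

22.75


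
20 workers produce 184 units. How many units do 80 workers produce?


Direct proportion: y/x = constant
k = 184/20 = 9.2000
y₂ = k × 80 = 184 × 80 / 20 = 14720/20
= 736.00

736.00


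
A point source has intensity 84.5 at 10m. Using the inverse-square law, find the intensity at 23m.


I₁d₁² = I₂d₂²
I₂ = I₁ × (d₁/d₂)²
= 84.5 × (10/23)²
= 84.5 × 100/529
= 8450/529
≈ 15.9735

15.9735


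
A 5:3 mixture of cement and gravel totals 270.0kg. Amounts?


Total parts = 5 + 3 = 8
cement: 270.0 × 5/8 = 168.8kg
gravel: 270.0 × 3/8 = 101.3kg
= 168.8kg and 101.3kg

168.8kg and 101.3kg


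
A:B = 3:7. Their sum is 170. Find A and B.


Let A = 3k, B = 7k.
3k + 7k = 170
10k = 170 → k = 170/10 = 17
A = 3×17 = 51, B = 7×17 = 119
= A = 51, B = 119

A = 51, B = 119


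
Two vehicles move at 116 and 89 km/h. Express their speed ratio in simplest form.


Ratio = 116:89
GCD = 1
Simplified = 116:89
Time ratio (same distance) = 89:116
Speed ratio = 116:89

116:89


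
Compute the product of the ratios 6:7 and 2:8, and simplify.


Compound ratio = (6×2) : (7×8)
= 12:56
GCD = 4
= 3:14

3:14


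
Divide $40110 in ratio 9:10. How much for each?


Total parts = 9 + 10 = 19
Part 1: 40110 × 9/19 = 18999.47
Part 2: 40110 × 10/19 = 21110.53
= Part 1: $18999.47, Part 2: $21110.53

Part 1: $18999.47, Part 2: $21110.53


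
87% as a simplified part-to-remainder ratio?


87% means 87 parts out of 100; remainder = 13
Part : remainder = 87:13
GCD = 1
= 87:13

87:13


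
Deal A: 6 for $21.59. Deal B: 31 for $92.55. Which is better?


Deal A: $21.59/6 = $3.5983/unit
Deal B: $92.55/31 = $2.9855/unit
B is cheaper per unit
= Deal B

Deal B


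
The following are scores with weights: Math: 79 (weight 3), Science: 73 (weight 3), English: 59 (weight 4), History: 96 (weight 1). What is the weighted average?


Numerator = 79×3 + 73×3 + 59×4 + 96×1
= 237 + 219 + 236 + 96
= 788
Total weight = 11
Weighted avg = 788/11
= 71.64

71.64


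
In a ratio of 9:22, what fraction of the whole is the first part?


Total parts = 9 + 22 = 31
First part: 9/31 = 9/31
= 9/31

9/31


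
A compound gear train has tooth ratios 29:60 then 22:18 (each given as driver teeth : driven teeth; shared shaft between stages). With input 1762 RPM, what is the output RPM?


Stage 1: RPM_B = RPM_A × t_A/t_B = 1762 × 29/60 = 51098/60 ≈ 851.63
B and C share a shaft → RPM_C = RPM_B
Stage 2: RPM_D = RPM_C × t_C/t_D = RPM_A × (t_A×t_C)/(t_B×t_D)
Overall ratio = (29×22)/(60×18) = 638/1080
RPM_D = 1762 × 638/1080 = 1124156/1080
≈ 1040.89 RPM

1040.89 RPM


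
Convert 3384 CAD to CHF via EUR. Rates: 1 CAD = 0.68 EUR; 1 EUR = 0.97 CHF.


Step 1: 3384 CAD × 0.68 = 2301.12 EUR
Step 2: 2301.12 EUR × 0.97 = 2232.09 CHF
Implied rate CAD→CHF = 0.68 × 0.97 = 0.6596
= 2232.09 CHF

2232.09 CHF


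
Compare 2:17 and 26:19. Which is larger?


2/17 = 0.1176
26/19 = 1.3684
0.1176 < 1.3684, so 2:17 is less
= 26:19

26:19


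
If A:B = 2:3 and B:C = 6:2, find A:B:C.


Match B: multiply A:B by 6 → 12:18
Multiply B:C by 3 → 18:6
Combined: 12:18:6
GCD = 6
= 2:3:1

2:3:1


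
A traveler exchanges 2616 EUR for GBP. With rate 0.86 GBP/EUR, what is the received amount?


Amount × rate = 2616 × 0.86
= 2249.76 GBP

2249.76 GBP


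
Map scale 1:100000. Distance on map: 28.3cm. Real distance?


Real distance = map distance × scale
= 28.3cm × 100000
= 2830000 cm = 28300.0 m
= 28.300 km

28.300 km


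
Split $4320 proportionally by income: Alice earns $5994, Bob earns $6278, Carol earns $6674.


Total income = 5994 + 6278 + 6674 = $18946
Alice: $4320 × 5994/18946 = $1366.73
Bob: $4320 × 6278/18946 = $1431.49
Carol: $4320 × 6674/18946 = $1521.78
= Alice: $1366.73, Bob: $1431.49, Carol: $1521.78

Alice: $1366.73, Bob: $1431.49, Carol: $1521.78


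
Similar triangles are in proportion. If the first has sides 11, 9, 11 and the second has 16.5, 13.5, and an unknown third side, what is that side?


Scale factor = 16.5/11 = 1.5
Missing side = 11 × 1.5
= 16.5

16.5


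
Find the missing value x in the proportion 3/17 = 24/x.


Cross multiply: 3 × x = 17 × 24
3x = 408
x = 408 / 3
= 136.00

136.00


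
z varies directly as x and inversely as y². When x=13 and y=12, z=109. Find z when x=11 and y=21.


z = k·x/y²
Solve for k using the known point: k = z·y²/x = 109×144/13 = 15696/13 ≈ 1207.3846
Now evaluate at x=11, y=21:
z = k × 11 / 441 = (15696 × 11) / (13 × 441) = 172656/5733
≈ 30.1162

30.1162


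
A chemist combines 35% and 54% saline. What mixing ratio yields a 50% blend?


Let x parts of 35% mix with y parts of 54%.
35x + 54y = 50(x + y)
35x + 54y = 50x + 50y
x(35 - 50) = y(50 - 54)
x/y = (54 - 50)/(50 - 35) = 4/15
Simplify: 4:15
= 4:15

4:15


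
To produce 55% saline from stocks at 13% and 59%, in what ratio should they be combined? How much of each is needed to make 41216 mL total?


Let x parts of 13% mix with y parts of 59%.
13x + 59y = 55(x + y)
13x + 59y = 55x + 55y
x(13 - 55) = y(55 - 59)
x/y = (59 - 55)/(55 - 13) = 4/42
Simplify: 2:21
Total parts = 23; one part = 41216/23 = 1792.00 mL
13% solution: 2×1792.00 = 3584.00 mL
59% solution: 21×1792.00 = 37632.00 mL
= ratio 2:21; 3584.00 mL and 37632.00 mL

ratio 2:21; 3584.00 mL and 37632.00 mL


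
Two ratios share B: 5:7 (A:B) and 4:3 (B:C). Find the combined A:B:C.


Match B: multiply A:B by 4 → 20:28
Multiply B:C by 7 → 28:21
Combined: 20:28:21
GCD = 1
= 20:28:21

20:28:21


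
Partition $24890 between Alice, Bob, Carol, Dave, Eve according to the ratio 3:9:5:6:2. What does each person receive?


Total parts = 3 + 9 + 5 + 6 + 2 = 25
Alice: 24890 × 3/25 = 2986.80
Bob: 24890 × 9/25 = 8960.40
Carol: 24890 × 5/25 = 4978.00
Dave: 24890 × 6/25 = 5973.60
Eve: 24890 × 2/25 = 1991.20
= Alice: $2986.80, Bob: $8960.40, Carol: $4978.00, Dave: $5973.60, Eve: $1991.20

Alice: $2986.80, Bob: $8960.40, Carol: $4978.00, Dave: $5973.60, Eve: $1991.20


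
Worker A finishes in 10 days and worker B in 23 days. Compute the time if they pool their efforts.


Rate of A = 1/10 per day
Rate of B = 1/23 per day
Combined rate = 1/10 + 1/23 = 33/230 ≈ 0.1435 per day
Days = 1 / combined rate = 230/33
≈ 6.97 days

6.97 days


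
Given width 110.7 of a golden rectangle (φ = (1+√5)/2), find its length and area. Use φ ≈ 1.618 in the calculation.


φ = (1 + √5) / 2 ≈ 1.618
Length = width × φ = 110.7 × 1.618 = 179.1126
≈ 179.11
Area = width × length = 110.7 × 179.1126 = 19827.76482 ≈ 19827.76
= Length: 179.11, Area: 19827.76

Length: 179.11, Area: 19827.76


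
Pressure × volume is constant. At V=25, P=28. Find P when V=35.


Inverse proportion: x × y = constant
k = 25 × 28 = 700
y₂ = k / 35 = 700 / 35
= 20.00

20.00


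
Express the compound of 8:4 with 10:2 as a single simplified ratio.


Compound ratio = (8×10) : (4×2)
= 80:8
GCD = 8
= 10:1

10:1


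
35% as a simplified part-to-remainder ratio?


35% means 35 parts out of 100; remainder = 65
Part : remainder = 35:65
GCD = 5
= 7:13

7:13


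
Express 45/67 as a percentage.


Percentage = (part / whole) × 100
= (45 / 67) × 100
≈ 67.16%

67.16%


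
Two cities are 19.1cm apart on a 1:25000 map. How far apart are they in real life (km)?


Real distance = map distance × scale
= 19.1cm × 25000
= 477500 cm = 4775.0 m
= 4.775 km

4.775 km


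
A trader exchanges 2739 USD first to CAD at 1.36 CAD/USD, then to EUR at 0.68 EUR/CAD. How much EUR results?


Step 1: 2739 USD × 1.36 = 3725.04 CAD
Step 2: 3725.04 CAD × 0.68 = 2533.03 EUR
Implied rate USD→EUR = 1.36 × 0.68 = 0.9248
= 2533.03 EUR

2533.03 EUR


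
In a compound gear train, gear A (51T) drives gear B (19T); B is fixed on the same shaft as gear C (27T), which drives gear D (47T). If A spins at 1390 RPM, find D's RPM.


Stage 1: RPM_B = RPM_A × t_A/t_B = 1390 × 51/19 = 70890/19 ≈ 3731.05
B and C share a shaft → RPM_C = RPM_B
Stage 2: RPM_D = RPM_C × t_C/t_D = RPM_A × (t_A×t_C)/(t_B×t_D)
Overall ratio = (51×27)/(19×47) = 1377/893
RPM_D = 1390 × 1377/893 = 1914030/893
≈ 2143.37 RPM

2143.37 RPM


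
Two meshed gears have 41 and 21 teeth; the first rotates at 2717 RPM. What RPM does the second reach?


Gear ratio = 41:21 = 41:21
RPM_B = RPM_A × (teeth_A / teeth_B)
= 2717 × (41/21)
= 5304.6 RPM

5304.6 RPM


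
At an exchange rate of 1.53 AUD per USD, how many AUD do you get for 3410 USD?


Amount × rate = 3410 × 1.53
= 5217.30 AUD

5217.30 AUD


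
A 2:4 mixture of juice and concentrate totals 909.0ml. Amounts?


Total parts = 2 + 4 = 6
juice: 909.0 × 2/6 = 303.0ml
concentrate: 909.0 × 4/6 = 606.0ml
= 303.0ml and 606.0ml

303.0ml and 606.0ml


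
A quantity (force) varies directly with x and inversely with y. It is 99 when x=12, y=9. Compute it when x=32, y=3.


z = k·x/y
Solve for k using the known point: k = z·y/x = 99×9/12 = 891/12 = 74.2500
Now evaluate at x=32, y=3:
z = k × 32 / 3 = (891 × 32) / (12 × 3) = 28512/36
= 792.0000

792.0000


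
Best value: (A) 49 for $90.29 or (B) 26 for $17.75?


Deal A: $90.29/49 = $1.8427/unit
Deal B: $17.75/26 = $0.6827/unit
B is cheaper per unit
= Deal B

Deal B


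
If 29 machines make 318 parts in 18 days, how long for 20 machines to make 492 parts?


Days ∝ work / workers, so d₂ = d₁ × (m₁/m₂) × (w₂/w₁)
Workers factor (inverse): 29/20 = 1.4500
Work factor (direct): 492/318 ≈ 1.5472
d₂ = 18 × 29/20 × 492/318 = (18 × 29 × 492) / (20 × 318) = 256824/6360
≈ 40.38 days

40.38 days


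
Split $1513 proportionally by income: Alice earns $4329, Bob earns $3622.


Total income = 4329 + 3622 = $7951
Alice: $1513 × 4329/7951 = $823.77
Bob: $1513 × 3622/7951 = $689.23
= Alice: $823.77, Bob: $689.23

Alice: $823.77, Bob: $689.23


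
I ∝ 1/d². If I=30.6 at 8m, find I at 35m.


I₁d₁² = I₂d₂²
I₂ = I₁ × (d₁/d₂)²
= 30.6 × (8/35)²
= 30.6 × 64/1225
= 1958.4/1225
≈ 1.5987

1.5987


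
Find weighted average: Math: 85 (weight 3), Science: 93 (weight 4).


Numerator = 85×3 + 93×4
= 255 + 372
= 627
Total weight = 7
Weighted avg = 627/7
= 89.57

89.57


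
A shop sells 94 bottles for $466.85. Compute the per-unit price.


Unit rate = total / quantity
= 466.85 / 94
= $4.97 per unit

$4.97 per unit


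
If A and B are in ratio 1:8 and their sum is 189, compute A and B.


Let A = 1k, B = 8k.
1k + 8k = 189
9k = 189 → k = 189/9 = 21
A = 1×21 = 21, B = 8×21 = 168
= A = 21, B = 168

A = 21, B = 168


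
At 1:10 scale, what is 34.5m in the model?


Model size = real / scale
= 34.5 / 10
= 3.4500 m

3.4500 m


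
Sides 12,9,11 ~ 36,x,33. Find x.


Scale factor = 36/12 = 3
Missing side = 9 × 3
= 27.0

27.0


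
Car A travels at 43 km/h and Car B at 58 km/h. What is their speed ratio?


Ratio = 43:58
GCD = 1
Simplified = 43:58
Time ratio (same distance) = 58:43
Speed ratio = 43:58

43:58


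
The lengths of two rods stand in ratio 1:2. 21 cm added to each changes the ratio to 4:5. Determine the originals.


Let A = 1k, B = 2k.
(1k + 21) / (2k + 21) = 4/5
Cross-multiply: 5(1k + 21) = 4(2k + 21)
5k + 105 = 8k + 84
5k - 8k = 84 - 105
-3k = -21
k = -21/-3 = 7
A = 1×7 = 7, B = 2×7 = 14
= A = 7, B = 14

A = 7, B = 14


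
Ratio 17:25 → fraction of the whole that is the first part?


Total parts = 17 + 25 = 42
First part: 17/42 = 17/42
= 17/42

17/42


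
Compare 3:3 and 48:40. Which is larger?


3/3 = 1.0000
48/40 = 1.2000
1.0000 < 1.2000, so 3:3 is less
= 48:40

48:40


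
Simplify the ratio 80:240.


GCD(80, 240) = 80
80/80 : 240/80
= 1:3

1:3


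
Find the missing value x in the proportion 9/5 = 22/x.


Cross multiply: 9 × x = 5 × 22
9x = 110
x = 110 / 9
= 12.22

12.22


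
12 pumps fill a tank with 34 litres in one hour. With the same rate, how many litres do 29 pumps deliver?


Direct proportion: y/x = constant
k = 34/12 ≈ 2.8333
y₂ = k × 29 = 34 × 29 / 12 = 986/12
≈ 82.17

82.17


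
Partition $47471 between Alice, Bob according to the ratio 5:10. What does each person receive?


Total parts = 5 + 10 = 15
Alice: 47471 × 5/15 = 15823.67
Bob: 47471 × 10/15 = 31647.33
= Alice: $15823.67, Bob: $31647.33

Alice: $15823.67, Bob: $31647.33


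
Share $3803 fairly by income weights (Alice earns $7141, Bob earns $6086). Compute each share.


Total income = 7141 + 6086 = $13227
Alice: $3803 × 7141/13227 = $2053.17
Bob: $3803 × 6086/13227 = $1749.83
= Alice: $2053.17, Bob: $1749.83

Alice: $2053.17, Bob: $1749.83


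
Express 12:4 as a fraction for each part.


Total parts = 12 + 4 = 16
First part: 12/16 = 3/4
Second part: 4/16 = 1/4
= 3/4 and 1/4

3/4 and 1/4


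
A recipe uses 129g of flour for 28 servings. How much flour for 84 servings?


Direct proportion: y/x = constant
k = 129/28 ≈ 4.6071
y₂ = k × 84 = 129 × 84 / 28 = 10836/28
= 387.00

387.00


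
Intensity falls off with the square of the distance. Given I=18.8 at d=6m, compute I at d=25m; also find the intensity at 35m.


I₁d₁² = I₂d₂²
I at 25m = 18.8 × (6/25)² = 18.8 × 36/625 = 676.8/625 ≈ 1.0829
I at 35m = 18.8 × (6/35)² = 18.8 × 36/1225 = 676.8/1225 ≈ 0.5525
= 1.0829 and 0.5525

1.0829 and 0.5525


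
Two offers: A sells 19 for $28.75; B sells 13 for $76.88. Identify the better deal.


Deal A: $28.75/19 = $1.5132/unit
Deal B: $76.88/13 = $5.9138/unit
A is cheaper per unit
= Deal A

Deal A


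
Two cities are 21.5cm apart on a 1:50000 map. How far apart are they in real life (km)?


Real distance = map distance × scale
= 21.5cm × 50000
= 1075000 cm = 10750.0 m
= 10.750 km

10.750 km


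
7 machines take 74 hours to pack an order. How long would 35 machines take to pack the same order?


Inverse proportion: x × y = constant
k = 7 × 74 = 518
y₂ = k / 35 = 518 / 35
= 14.80

14.80


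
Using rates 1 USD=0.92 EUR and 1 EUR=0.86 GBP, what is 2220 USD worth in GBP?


Step 1: 2220 USD × 0.92 = 2042.40 EUR
Step 2: 2042.40 EUR × 0.86 = 1756.46 GBP
Implied rate USD→GBP = 0.92 × 0.86 = 0.7912
= 1756.46 GBP

1756.46 GBP


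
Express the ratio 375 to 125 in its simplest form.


GCD(375, 125) = 125
375/125 : 125/125
= 3:1

3:1


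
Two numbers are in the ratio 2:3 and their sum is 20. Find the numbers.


Let A = 2k, B = 3k.
2k + 3k = 20
5k = 20 → k = 20/5 = 4
A = 2×4 = 8, B = 3×4 = 12
= A = 8, B = 12

A = 8, B = 12


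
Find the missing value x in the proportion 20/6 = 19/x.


Cross multiply: 20 × x = 6 × 19
20x = 114
x = 114 / 20
= 5.70

5.70


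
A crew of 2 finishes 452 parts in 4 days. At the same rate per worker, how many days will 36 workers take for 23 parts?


Days ∝ work / workers, so d₂ = d₁ × (m₁/m₂) × (w₂/w₁)
Workers factor (inverse): 2/36 ≈ 0.0556
Work factor (direct): 23/452 ≈ 0.0509
d₂ = 4 × 2/36 × 23/452 = (4 × 2 × 23) / (36 × 452) = 184/16272
≈ 0.01 days

0.01 days


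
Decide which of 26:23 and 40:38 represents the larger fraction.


26/23 = 1.1304
40/38 = 1.0526
1.1304 > 1.0526, so 26:23 is greater
= 26:23

26:23


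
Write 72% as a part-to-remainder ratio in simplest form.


72% means 72 parts out of 100; remainder = 28
Part : remainder = 72:28
GCD = 4
= 18:7

18:7


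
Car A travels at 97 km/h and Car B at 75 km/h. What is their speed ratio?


Ratio = 97:75
GCD = 1
Simplified = 97:75
Time ratio (same distance) = 75:97
Speed ratio = 97:75

97:75


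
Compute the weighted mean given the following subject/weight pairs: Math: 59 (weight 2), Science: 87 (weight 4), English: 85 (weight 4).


Numerator = 59×2 + 87×4 + 85×4
= 118 + 348 + 340
= 806
Total weight = 10
Weighted avg = 806/10
= 80.60

80.60


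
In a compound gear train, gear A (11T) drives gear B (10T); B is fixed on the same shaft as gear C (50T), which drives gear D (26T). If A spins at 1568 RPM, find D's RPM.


Stage 1: RPM_B = RPM_A × t_A/t_B = 1568 × 11/10 = 17248/10 = 1724.80
B and C share a shaft → RPM_C = RPM_B
Stage 2: RPM_D = RPM_C × t_C/t_D = RPM_A × (t_A×t_C)/(t_B×t_D)
Overall ratio = (11×50)/(10×26) = 550/260
RPM_D = 1568 × 550/260 = 862400/260
≈ 3316.92 RPM

3316.92 RPM


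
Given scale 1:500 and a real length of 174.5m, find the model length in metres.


Model size = real / scale
= 174.5 / 500
= 0.3490 m

0.3490 m


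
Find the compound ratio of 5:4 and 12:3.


Compound ratio = (5×12) : (4×3)
= 60:12
GCD = 12
= 5:1

5:1


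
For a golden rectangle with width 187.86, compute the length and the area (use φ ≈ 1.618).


φ = (1 + √5) / 2 ≈ 1.618
Length = width × φ = 187.86 × 1.618 = 303.95748
≈ 303.96
Area = width × length = 187.86 × 303.95748 = 57101.4521928 ≈ 57101.45
= Length: 303.96, Area: 57101.45

Length: 303.96, Area: 57101.45


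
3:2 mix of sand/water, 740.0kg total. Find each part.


Total parts = 3 + 2 = 5
sand: 740.0 × 3/5 = 444.0kg
water: 740.0 × 2/5 = 296.0kg
= 444.0kg and 296.0kg

444.0kg and 296.0kg


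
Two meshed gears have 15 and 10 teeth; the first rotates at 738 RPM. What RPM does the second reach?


Gear ratio = 15:10 = 3:2
RPM_B = RPM_A × (teeth_A / teeth_B)
= 738 × (15/10)
= 1107.0 RPM

1107.0 RPM


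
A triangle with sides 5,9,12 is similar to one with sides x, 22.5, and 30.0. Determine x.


Scale factor = 22.5/9 = 2.5
Missing side = 5 × 2.5
= 12.5

12.5


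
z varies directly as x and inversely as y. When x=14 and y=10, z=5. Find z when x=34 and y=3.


z = k·x/y
Solve for k using the known point: k = z·y/x = 5×10/14 = 50/14 ≈ 3.5714
Now evaluate at x=34, y=3:
z = k × 34 / 3 = (50 × 34) / (14 × 3) = 1700/42
≈ 40.4762

40.4762


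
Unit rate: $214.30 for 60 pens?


Unit rate = total / quantity
= 214.30 / 60
= $3.57 per unit

$3.57 per unit


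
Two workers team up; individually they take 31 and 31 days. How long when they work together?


Rate of A = 1/31 per day
Rate of B = 1/31 per day
Combined rate = 1/31 + 1/31 = 62/961 ≈ 0.0645 per day
Days = 1 / combined rate = 961/62
= 15.50 days

15.50 days


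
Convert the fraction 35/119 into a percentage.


Percentage = (part / whole) × 100
= (35 / 119) × 100
≈ 29.41%

29.41%


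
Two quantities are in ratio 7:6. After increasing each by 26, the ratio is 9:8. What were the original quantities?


Let A = 7k, B = 6k.
(7k + 26) / (6k + 26) = 9/8
Cross-multiply: 8(7k + 26) = 9(6k + 26)
56k + 208 = 54k + 234
56k - 54k = 234 - 208
2k = 26
k = 26/2 = 13
A = 7×13 = 91, B = 6×13 = 78
= A = 91, B = 78

A = 91, B = 78


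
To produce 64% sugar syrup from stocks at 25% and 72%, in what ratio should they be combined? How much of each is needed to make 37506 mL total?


Let x parts of 25% mix with y parts of 72%.
25x + 72y = 64(x + y)
25x + 72y = 64x + 64y
x(25 - 64) = y(64 - 72)
x/y = (72 - 64)/(64 - 25) = 8/39
Simplify: 8:39
Total parts = 47; one part = 37506/47 = 798.00 mL
25% solution: 8×798.00 = 6384.00 mL
72% solution: 39×798.00 = 31122.00 mL
= ratio 8:39; 6384.00 mL and 31122.00 mL

ratio 8:39; 6384.00 mL and 31122.00 mL


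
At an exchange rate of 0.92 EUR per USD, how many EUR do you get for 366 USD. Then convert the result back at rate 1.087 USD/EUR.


Amount × rate = 366 × 0.92 = 336.72 EUR
Round-trip: 336.72 × 1.087 = 366.01 USD
= 336.72 EUR, then 366.01 USD

336.72 EUR, then 366.01 USD


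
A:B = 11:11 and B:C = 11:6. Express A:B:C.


Match B: multiply A:B by 11 → 121:121
Multiply B:C by 11 → 121:66
Combined: 121:121:66
GCD = 11
= 11:11:6

11:11:6


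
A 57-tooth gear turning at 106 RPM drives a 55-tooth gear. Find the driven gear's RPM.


Gear ratio = 57:55 = 57:55
RPM_B = RPM_A × (teeth_A / teeth_B)
= 106 × (57/55)
= 109.9 RPM

109.9 RPM


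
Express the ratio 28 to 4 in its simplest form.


GCD(28, 4) = 4
28/4 : 4/4
= 7:1

7:1


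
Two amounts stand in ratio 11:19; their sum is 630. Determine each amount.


Let A = 11k, B = 19k.
11k + 19k = 630
30k = 630 → k = 630/30 = 21
A = 11×21 = 231, B = 19×21 = 399
= A = 231, B = 399

A = 231, B = 399


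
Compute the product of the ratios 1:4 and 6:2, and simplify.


Compound ratio = (1×6) : (4×2)
= 6:8
GCD = 2
= 3:4

3:4


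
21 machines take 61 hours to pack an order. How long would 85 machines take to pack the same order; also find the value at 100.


Inverse proportion: x × y = constant
k = 21 × 61 = 1281
At x=85: k/85 = 15.07
At x=100: k/100 = 12.81
= 15.07 and 12.81

15.07 and 12.81


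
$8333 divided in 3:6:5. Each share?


Total parts = 3 + 6 + 5 = 14
Part 1: 8333 × 3/14 = 1785.64
Part 2: 8333 × 6/14 = 3571.29
Part 3: 8333 × 5/14 = 2976.07
= Part 1: $1785.64, Part 2: $3571.29, Part 3: $2976.07

Part 1: $1785.64, Part 2: $3571.29, Part 3: $2976.07


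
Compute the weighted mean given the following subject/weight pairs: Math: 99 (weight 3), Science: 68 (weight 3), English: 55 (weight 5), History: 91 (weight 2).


Numerator = 99×3 + 68×3 + 55×5 + 91×2
= 297 + 204 + 275 + 182
= 958
Total weight = 13
Weighted avg = 958/13
= 73.69

73.69


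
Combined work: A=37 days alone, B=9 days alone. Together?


Rate of A = 1/37 per day
Rate of B = 1/9 per day
Combined rate = 1/37 + 1/9 = 46/333 ≈ 0.1381 per day
Days = 1 / combined rate = 333/46
≈ 7.24 days

7.24 days


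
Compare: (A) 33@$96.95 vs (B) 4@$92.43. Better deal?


Deal A: $96.95/33 = $2.9379/unit
Deal B: $92.43/4 = $23.1075/unit
A is cheaper per unit
= Deal A

Deal A


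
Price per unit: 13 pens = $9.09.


Unit rate = total / quantity
= 9.09 / 13
= $0.70 per unit

$0.70 per unit


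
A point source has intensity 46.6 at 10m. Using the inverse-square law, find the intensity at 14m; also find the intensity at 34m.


I₁d₁² = I₂d₂²
I at 14m = 46.6 × (10/14)² = 46.6 × 100/196 = 4660/196 ≈ 23.7755
I at 34m = 46.6 × (10/34)² = 46.6 × 100/1156 = 4660/1156 ≈ 4.0311
= 23.7755 and 4.0311

23.7755 and 4.0311


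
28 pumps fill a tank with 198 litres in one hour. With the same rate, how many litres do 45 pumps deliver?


Direct proportion: y/x = constant
k = 198/28 ≈ 7.0714
y₂ = k × 45 = 198 × 45 / 28 = 8910/28
≈ 318.21

318.21


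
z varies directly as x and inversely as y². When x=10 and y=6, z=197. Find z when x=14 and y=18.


z = k·x/y²
Solve for k using the known point: k = z·y²/x = 197×36/10 = 7092/10 = 709.2000
Now evaluate at x=14, y=18:
z = k × 14 / 324 = (7092 × 14) / (10 × 324) = 99288/3240
≈ 30.6444

30.6444


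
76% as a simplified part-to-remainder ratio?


76% means 76 parts out of 100; remainder = 24
Part : remainder = 76:24
GCD = 4
= 19:6

19:6


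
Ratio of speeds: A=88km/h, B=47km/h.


Ratio = 88:47
GCD = 1
Simplified = 88:47
Time ratio (same distance) = 47:88
Speed ratio = 88:47

88:47


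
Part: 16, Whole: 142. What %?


Percentage = (part / whole) × 100
= (16 / 142) × 100
≈ 11.27%

11.27%


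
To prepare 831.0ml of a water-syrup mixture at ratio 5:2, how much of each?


Total parts = 5 + 2 = 7
water: 831.0 × 5/7 = 593.6ml
syrup: 831.0 × 2/7 = 237.4ml
= 593.6ml and 237.4ml

593.6ml and 237.4ml


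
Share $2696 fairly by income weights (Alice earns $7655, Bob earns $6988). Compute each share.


Total income = 7655 + 6988 = $14643
Alice: $2696 × 7655/14643 = $1409.40
Bob: $2696 × 6988/14643 = $1286.60
= Alice: $1409.40, Bob: $1286.60

Alice: $1409.40, Bob: $1286.60


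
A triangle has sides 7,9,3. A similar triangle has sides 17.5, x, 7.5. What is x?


Scale factor = 17.5/7 = 2.5
Missing side = 9 × 2.5
= 22.5

22.5


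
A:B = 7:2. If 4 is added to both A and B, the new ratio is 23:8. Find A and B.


Let A = 7k, B = 2k.
(7k + 4) / (2k + 4) = 23/8
Cross-multiply: 8(7k + 4) = 23(2k + 4)
56k + 32 = 46k + 92
56k - 46k = 92 - 32
10k = 60
k = 60/10 = 6
A = 7×6 = 42, B = 2×6 = 12
= A = 42, B = 12

A = 42, B = 12


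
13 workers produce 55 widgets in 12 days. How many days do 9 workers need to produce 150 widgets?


Days ∝ work / workers, so d₂ = d₁ × (m₁/m₂) × (w₂/w₁)
Workers factor (inverse): 13/9 ≈ 1.4444
Work factor (direct): 150/55 ≈ 2.7273
d₂ = 12 × 13/9 × 150/55 = (12 × 13 × 150) / (9 × 55) = 23400/495
≈ 47.27 days

47.27 days


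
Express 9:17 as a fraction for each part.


Total parts = 9 + 17 = 26
First part: 9/26 = 9/26
Second part: 17/26 = 17/26
= 9/26 and 17/26

9/26 and 17/26


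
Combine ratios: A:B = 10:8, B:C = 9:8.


Match B: multiply A:B by 9 → 90:72
Multiply B:C by 8 → 72:64
Combined: 90:72:64
GCD = 2
= 45:36:32

45:36:32


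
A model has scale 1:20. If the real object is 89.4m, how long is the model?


Model size = real / scale
= 89.4 / 20
= 4.4700 m

4.4700 m


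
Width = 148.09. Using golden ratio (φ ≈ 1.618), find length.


φ = (1 + √5) / 2 ≈ 1.618
Length = width × φ = 148.09 × 1.618 = 239.60962
≈ 239.61

239.61


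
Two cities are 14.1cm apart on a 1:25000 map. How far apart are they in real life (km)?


Real distance = map distance × scale
= 14.1cm × 25000
= 352500 cm = 3525.0 m
= 3.525 km

3.525 km


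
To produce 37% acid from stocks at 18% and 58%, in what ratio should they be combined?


Let x parts of 18% mix with y parts of 58%.
18x + 58y = 37(x + y)
18x + 58y = 37x + 37y
x(18 - 37) = y(37 - 58)
x/y = (58 - 37)/(37 - 18) = 21/19
Simplify: 21:19
= 21:19

21:19


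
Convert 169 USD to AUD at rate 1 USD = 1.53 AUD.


Amount × rate = 169 × 1.53
= 258.57 AUD

258.57 AUD


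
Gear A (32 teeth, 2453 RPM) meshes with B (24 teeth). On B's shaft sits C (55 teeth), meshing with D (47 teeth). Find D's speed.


Stage 1: RPM_B = RPM_A × t_A/t_B = 2453 × 32/24 = 78496/24 ≈ 3270.67
B and C share a shaft → RPM_C = RPM_B
Stage 2: RPM_D = RPM_C × t_C/t_D = RPM_A × (t_A×t_C)/(t_B×t_D)
Overall ratio = (32×55)/(24×47) = 1760/1128
RPM_D = 2453 × 1760/1128 = 4317280/1128
≈ 3827.38 RPM

3827.38 RPM


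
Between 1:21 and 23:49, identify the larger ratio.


1/21 = 0.0476
23/49 = 0.4694
0.0476 < 0.4694, so 1:21 is less
= 23:49

23:49


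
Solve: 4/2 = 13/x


Cross multiply: 4 × x = 2 × 13
4x = 26
x = 26 / 4
= 6.50

6.50


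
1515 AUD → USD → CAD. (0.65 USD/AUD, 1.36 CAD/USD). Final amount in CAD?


Step 1: 1515 AUD × 0.65 = 984.75 USD
Step 2: 984.75 USD × 1.36 = 1339.26 CAD
Implied rate AUD→CAD = 0.65 × 1.36 = 0.8840
= 1339.26 CAD

1339.26 CAD


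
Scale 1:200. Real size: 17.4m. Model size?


Model size = real / scale
= 17.4 / 200
= 0.0870 m

0.0870 m


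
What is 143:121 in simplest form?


GCD(143, 121) = 11
143/11 : 121/11
= 13:11

13:11


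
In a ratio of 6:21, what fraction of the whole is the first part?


Total parts = 6 + 21 = 27
First part: 6/27 = 2/9
= 2/9

2/9


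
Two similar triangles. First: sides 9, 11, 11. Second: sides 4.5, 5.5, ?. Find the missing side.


Scale factor = 4.5/9 = 0.5
Missing side = 11 × 0.5
= 5.5

5.5


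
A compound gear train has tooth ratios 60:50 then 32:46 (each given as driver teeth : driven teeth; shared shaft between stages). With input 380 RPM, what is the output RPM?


Stage 1: RPM_B = RPM_A × t_A/t_B = 380 × 60/50 = 22800/50 = 456.00
B and C share a shaft → RPM_C = RPM_B
Stage 2: RPM_D = RPM_C × t_C/t_D = RPM_A × (t_A×t_C)/(t_B×t_D)
Overall ratio = (60×32)/(50×46) = 1920/2300
RPM_D = 380 × 1920/2300 = 729600/2300
≈ 317.22 RPM

317.22 RPM


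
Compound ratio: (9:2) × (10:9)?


Compound ratio = (9×10) : (2×9)
= 90:18
GCD = 18
= 5:1

5:1


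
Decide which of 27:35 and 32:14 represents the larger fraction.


27/35 = 0.7714
32/14 = 2.2857
0.7714 < 2.2857, so 27:35 is less
= 32:14

32:14


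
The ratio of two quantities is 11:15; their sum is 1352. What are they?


Let A = 11k, B = 15k.
11k + 15k = 1352
26k = 1352 → k = 1352/26 = 52
A = 11×52 = 572, B = 15×52 = 780
= A = 572, B = 780

A = 572, B = 780


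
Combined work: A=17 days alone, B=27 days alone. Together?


Rate of A = 1/17 per day
Rate of B = 1/27 per day
Combined rate = 1/17 + 1/27 = 44/459 ≈ 0.0959 per day
Days = 1 / combined rate = 459/44
≈ 10.43 days

10.43 days


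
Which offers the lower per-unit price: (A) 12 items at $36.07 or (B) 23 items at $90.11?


Deal A: $36.07/12 = $3.0058/unit
Deal B: $90.11/23 = $3.9178/unit
A is cheaper per unit
= Deal A

Deal A


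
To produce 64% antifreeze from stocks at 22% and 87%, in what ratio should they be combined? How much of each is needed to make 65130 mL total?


Let x parts of 22% mix with y parts of 87%.
22x + 87y = 64(x + y)
22x + 87y = 64x + 64y
x(22 - 64) = y(64 - 87)
x/y = (87 - 64)/(64 - 22) = 23/42
Simplify: 23:42
Total parts = 65; one part = 65130/65 = 1002.00 mL
22% solution: 23×1002.00 = 23046.00 mL
87% solution: 42×1002.00 = 42084.00 mL
= ratio 23:42; 23046.00 mL and 42084.00 mL

ratio 23:42; 23046.00 mL and 42084.00 mL


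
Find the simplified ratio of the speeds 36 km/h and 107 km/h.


Ratio = 36:107
GCD = 1
Simplified = 36:107
Time ratio (same distance) = 107:36
Speed ratio = 36:107

36:107


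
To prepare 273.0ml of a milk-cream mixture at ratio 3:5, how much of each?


Total parts = 3 + 5 = 8
milk: 273.0 × 3/8 = 102.4ml
cream: 273.0 × 5/8 = 170.6ml
= 102.4ml and 170.6ml

102.4ml and 170.6ml


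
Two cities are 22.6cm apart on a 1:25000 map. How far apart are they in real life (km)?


Real distance = map distance × scale
= 22.6cm × 25000
= 565000 cm = 5650.0 m
= 5.650 km

5.650 km


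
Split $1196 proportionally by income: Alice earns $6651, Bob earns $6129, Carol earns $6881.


Total income = 6651 + 6129 + 6881 = $19661
Alice: $1196 × 6651/19661 = $404.59
Bob: $1196 × 6129/19661 = $372.83
Carol: $1196 × 6881/19661 = $418.58
= Alice: $404.59, Bob: $372.83, Carol: $418.58

Alice: $404.59, Bob: $372.83, Carol: $418.58


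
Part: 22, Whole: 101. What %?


Percentage = (part / whole) × 100
= (22 / 101) × 100
≈ 21.78%

21.78%


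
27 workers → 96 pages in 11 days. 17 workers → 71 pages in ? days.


Days ∝ work / workers, so d₂ = d₁ × (m₁/m₂) × (w₂/w₁)
Workers factor (inverse): 27/17 ≈ 1.5882
Work factor (direct): 71/96 ≈ 0.7396
d₂ = 11 × 27/17 × 71/96 = (11 × 27 × 71) / (17 × 96) = 21087/1632
≈ 12.92 days

12.92 days
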